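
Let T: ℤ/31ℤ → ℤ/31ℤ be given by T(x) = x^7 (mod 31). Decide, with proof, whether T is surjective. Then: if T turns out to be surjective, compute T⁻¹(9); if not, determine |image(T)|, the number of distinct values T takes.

18

Since 31 is prime, the nonzero elements of ℤ/31ℤ form a cyclic group of order 30.
As gcd(7, 30) = 1, raising to the 7th power is a bijection on this group: if x_1^7 ≡ x_2^7 then (x_1x_2^{−1})^7 = 1, and the only element of order dividing gcd(7, 30) = 1 is 1, so x_1 = x_2.
With T(0) = 0 this makes T injective on all of ℤ/31ℤ, hence bijective (finite equal-size domain and codomain). In particular T is surjective.
Since T is surjective, we find the preimage of 9. The inverse of x ↦ x^7 on (ℤ/31ℤ)^× is x ↦ x^13, because 7·13 = 91 = 3·30 + 1 ≡ 1 (mod 30) and x^{30} = 1 for x ≠ 0 (Fermat). So T⁻¹(9) = 9^13 mod 31.
Repeated squaring mod 31: 9^1 ≡ 9, 9^2 ≡ 9² = 81 ≡ 19, 9^4 ≡ 19² = 361 ≡ 20, 9^8 ≡ 20² = 400 ≡ 28. Since 13 = 8 + 4 + 1, 9^13 ≡ 28·20·9: 28·20 = 560 ≡ 2, then 2·9 = 18. So 9^13 ≡ 18 (mod 31).
Hence T⁻¹(9) = 18.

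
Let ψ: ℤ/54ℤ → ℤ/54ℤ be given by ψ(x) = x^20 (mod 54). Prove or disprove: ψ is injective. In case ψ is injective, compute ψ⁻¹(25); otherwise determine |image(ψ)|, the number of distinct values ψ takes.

20

ψ(0) = 0^20 = 0.
ψ(6): Repeated squaring mod 54: 6^1 ≡ 6, 6^2 ≡ 6² = 36, 6^4 ≡ 36² = 1296 ≡ 0, 6^8 ≡ 0² = 0, 6^16 ≡ 0² = 0. Since 20 = 16 + 4, 6^20 ≡ 0·0: 0·0 = 0. So 6^20 ≡ 0 (mod 54).
So ψ(0) = ψ(6) = 0 while 0 ≠ 6, so ψ is not injective.
Since ψ is not injective, we determine |image(ψ)|. Computing x^20 mod 54 for each x (by repeated squaring, reducing mod 54 at every step), the values ψ(0), ψ(1), …, ψ(53) are: 0, 1, 4, 27, 16, 25, 0, 49, 10, 27, 46, 13, 0, 7, 34, 27, 40, 19, 0, 37, 22, 27, 52, 43, 0, 31, 28, 27, 28, 31, 0, 43, 52, 27, 22, 37, 0, 19, 40, 27, 34, 7, 0, 13, 46, 27, 10, 49, 0, 25, 16, 27, 4, 1.
The distinct values are {0, 1, 4, 7, 10, 13, 16, 19, 22, 25, 27, 28, 31, 34, 37, 40, 43, 46, 49, 52}; there are 20 of them.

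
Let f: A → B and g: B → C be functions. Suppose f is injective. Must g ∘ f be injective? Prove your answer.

No. Take A = B = C = {0, 1}, f = identity (injective), and g(x) = 0 for every x.
Then (g ∘ f)(0) = 0 = (g ∘ f)(1) with 0 ≠ 1, so g ∘ f is not injective.

not injective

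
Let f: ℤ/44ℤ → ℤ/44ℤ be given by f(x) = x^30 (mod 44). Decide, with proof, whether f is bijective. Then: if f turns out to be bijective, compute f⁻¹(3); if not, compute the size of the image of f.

f(1) = 1^30 = 1.
f(3): Repeated squaring mod 44: 3^1 ≡ 3, 3^2 ≡ 3² = 9, 3^4 ≡ 9² = 81 ≡ 37, 3^8 ≡ 37² = 1369 ≡ 5, 3^16 ≡ 5² = 25. Since 30 = 16 + 8 + 4 + 2, 3^30 ≡ 25·5·37·9: 25·5 = 125 ≡ 37, then 37·37 = 1369 ≡ 5, then 5·9 = 45 ≡ 1. So 3^30 ≡ 1 (mod 44).
So f(1) = f(3) = 1 while 1 ≠ 3, therefore f is not injective, hence not bijective.
Since f is not bijective, we determine |image(f)|. Computing x^30 mod 44 for each x (by repeated squaring, reducing mod 44 at every step), the values f(0), f(1), …, f(43) are: 0, 1, 12, 1, 12, 1, 12, 1, 12, 1, 12, 33, 12, 1, 12, 1, 12, 1, 12, 1, 12, 1, 0, 1, 12, 1, 12, 1, 12, 1, 12, 1, 12, 33, 12, 1, 12, 1, 12, 1, 12, 1, 12, 1.
The distinct values are {0, 1, 12, 33}; there are 4 of them.

4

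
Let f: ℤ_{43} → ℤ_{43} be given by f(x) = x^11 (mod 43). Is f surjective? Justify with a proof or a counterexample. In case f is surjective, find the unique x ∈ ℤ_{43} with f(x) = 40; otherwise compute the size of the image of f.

9

Since 43 is prime, the nonzero elements of ℤ_{43} form a cyclic group of order 42.
As gcd(11, 42) = 1, raising to the 11th power is a bijection on this group: if x_1^11 ≡ x_2^11 then (x_1x_2^{−1})^11 = 1, and the only element of order dividing gcd(11, 42) = 1 is 1, so x_1 = x_2.
With f(0) = 0 this makes f injective on all of ℤ_{43}, hence bijective (finite equal-size domain and codomain). In particular f is surjective.
Since f is surjective, we find the preimage of 40. The inverse of x ↦ x^11 on (ℤ_{43})^× is x ↦ x^23, because 11·23 = 253 = 6·42 + 1 ≡ 1 (mod 42) and x^{42} = 1 for x ≠ 0 (Fermat). So f⁻¹(40) = 40^23 mod 43.
Repeated squaring mod 43: 40^1 ≡ 40, 40^2 ≡ 40² = 1600 ≡ 9, 40^4 ≡ 9² = 81 ≡ 38, 40^8 ≡ 38² = 1444 ≡ 25, 40^16 ≡ 25² = 625 ≡ 23. Since 23 = 16 + 4 + 2 + 1, 40^23 ≡ 23·38·9·40: 23·38 = 874 ≡ 14, then 14·9 = 126 ≡ 40, then 40·40 = 1600 ≡ 9. So 40^23 ≡ 9 (mod 43).
Hence f⁻¹(40) = 9.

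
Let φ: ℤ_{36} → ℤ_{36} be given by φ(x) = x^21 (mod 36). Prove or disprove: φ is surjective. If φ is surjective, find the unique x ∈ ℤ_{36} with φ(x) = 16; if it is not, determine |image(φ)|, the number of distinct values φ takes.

9

φ(0) = 0^21 = 0.
φ(6): Repeated squaring mod 36: 6^1 ≡ 6, 6^2 ≡ 6² = 36 ≡ 0, 6^4 ≡ 0² = 0, 6^8 ≡ 0² = 0, 6^16 ≡ 0² = 0. Since 21 = 16 + 4 + 1, 6^21 ≡ 0·0·6: 0·0 = 0, then 0·6 = 0. So 6^21 ≡ 0 (mod 36).
So φ(0) = φ(6) = 0 while 0 ≠ 6, therefore φ is not injective.
A non-injective map from the 36-element set ℤ_{36} to itself takes at most 35 distinct values, so it cannot be surjective. Thus φ is not surjective.
Since φ is not surjective, we determine |image(φ)|. Computing x^21 mod 36 for each x (by repeated squaring, reducing mod 36 at every step), the values φ(0), φ(1), …, φ(35) are: 0, 1, 8, 27, 28, 17, 0, 19, 8, 9, 28, 35, 0, 1, 8, 27, 28, 17, 0, 19, 8, 9, 28, 35, 0, 1, 8, 27, 28, 17, 0, 19, 8, 9, 28, 35.
The distinct values are {0, 1, 8, 9, 17, 19, 27, 28, 35}; there are 9 of them.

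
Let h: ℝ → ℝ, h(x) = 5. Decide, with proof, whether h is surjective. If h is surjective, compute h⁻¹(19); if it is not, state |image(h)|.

1

Recall that h is surjective if every y in the codomain equals h(x) for some x in the domain.
h(x) = 5 for all x, so 6 has no preimage and h is not surjective.
Since h is not surjective, we state |image(h)|: the image of h is {5}, which has 1 element.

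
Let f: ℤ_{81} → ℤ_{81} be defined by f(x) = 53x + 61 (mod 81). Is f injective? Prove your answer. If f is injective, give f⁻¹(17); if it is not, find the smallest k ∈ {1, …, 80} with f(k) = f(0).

71

If f(x_1) = f(x_2), then 53x_1 ≡ 53x_2 (mod 81). Because gcd(53, 81) = 1, we may cancel 53 to get x_1 ≡ x_2 (mod 81).
Thus f is injective.
We now compute 53⁻¹ mod 81 explicitly. Euclid's algorithm: 81 = 1·53 + 28, 53 = 1·28 + 25, 28 = 1·25 + 3, 25 = 8·3 + 1; back-substituting gives 1 = 26·53 − 17·81, so 53⁻¹ ≡ 26 (mod 81).
Since f is injective, we compute f⁻¹(17): solve 53x + 61 ≡ 17 (mod 81), i.e. 53x ≡ 37 (mod 81).
Multiplying by 53⁻¹ = 26 gives x ≡ 26·37 = 962 = 11·81 + 71 ≡ 71 (mod 81).
Check: f(71) = 53·71 + 61 = 3824 = 47·81 + 17 ≡ 17 (mod 81).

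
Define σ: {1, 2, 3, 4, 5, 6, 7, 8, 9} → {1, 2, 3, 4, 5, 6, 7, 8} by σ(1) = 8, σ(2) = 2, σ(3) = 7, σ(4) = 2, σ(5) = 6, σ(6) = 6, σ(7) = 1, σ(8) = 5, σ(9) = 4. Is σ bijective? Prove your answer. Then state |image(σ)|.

σ(2) = 2 = σ(4) with 2 ≠ 4, so σ is not injective, hence not bijective.
The image of σ is {1, 2, 4, 5, 6, 7, 8}, which has 7 elements.

7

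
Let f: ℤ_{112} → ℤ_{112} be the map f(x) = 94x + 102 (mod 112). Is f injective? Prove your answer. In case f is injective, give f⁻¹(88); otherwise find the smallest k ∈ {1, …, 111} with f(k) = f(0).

56

Recall that f is injective if f(x_1) = f(x_2) implies x_1 = x_2.
We have gcd(94, 112) = 2 > 1. Taking x_1 = 0 and x_2 = 56: f(0) = 102 and f(56) = 94·56 + 102 = 5366 ≡ 102 (mod 112).
So f(0) = f(56) while 0 ≠ 56, hence f is not injective.
Since f is not injective, we find the least positive k with f(k) = f(0): this means 94k ≡ 0 (mod 112), i.e. 112 ∣ 94k. Since gcd(94, 112) = 2, dividing through by 2 this holds exactly when 56 ∣ 47k, and as gcd(47, 56) = 1, exactly when 56 ∣ k.
The smallest positive such k is 56.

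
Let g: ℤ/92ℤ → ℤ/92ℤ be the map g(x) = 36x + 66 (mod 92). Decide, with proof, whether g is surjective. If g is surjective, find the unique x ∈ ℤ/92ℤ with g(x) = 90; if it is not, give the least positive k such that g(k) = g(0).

23

Since gcd(36, 92) = 4, we have 36x ≡ 0 (mod 4) for all x, so g(x) ≡ 2 (mod 4).
But 0 ≢ 2 (mod 4), so 0 ∈ ℤ/92ℤ has no preimage. Therefore g is not surjective.
Since g is not surjective, we find the least positive k with g(k) = g(0): this means 36k ≡ 0 (mod 92), i.e. 92 ∣ 36k. Since gcd(36, 92) = 4, dividing through by 4 this holds exactly when 23 ∣ 9k, and as gcd(9, 23) = 1, exactly when 23 ∣ k.
The smallest positive such k is 23.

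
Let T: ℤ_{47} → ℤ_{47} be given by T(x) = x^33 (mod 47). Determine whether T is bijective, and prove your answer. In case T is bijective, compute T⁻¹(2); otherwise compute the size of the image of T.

34

Since 47 is prime, the nonzero elements of ℤ_{47} form a cyclic group of order 46.
As gcd(33, 46) = 1, raising to the 33rd power is a bijection on this group: if s^33 ≡ t^33 then (st^{−1})^33 = 1, and the only element of order dividing gcd(33, 46) = 1 is 1, so s = t.
With T(0) = 0 this makes T injective on all of ℤ_{47}, hence bijective (finite equal-size domain and codomain). In particular T is bijective.
Since T is bijective, we find the preimage of 2. The inverse of x ↦ x^33 on (ℤ_{47})^× is x ↦ x^7, because 33·7 = 231 = 5·46 + 1 ≡ 1 (mod 46) and x^{46} = 1 for x ≠ 0 (Fermat). So T⁻¹(2) = 2^7 mod 47.
Repeated squaring mod 47: 2^1 ≡ 2, 2^2 ≡ 2² = 4, 2^4 ≡ 4² = 16. Since 7 = 4 + 2 + 1, 2^7 ≡ 16·4·2: 16·4 = 64 ≡ 17, then 17·2 = 34. So 2^7 ≡ 34 (mod 47).
Hence T⁻¹(2) = 34.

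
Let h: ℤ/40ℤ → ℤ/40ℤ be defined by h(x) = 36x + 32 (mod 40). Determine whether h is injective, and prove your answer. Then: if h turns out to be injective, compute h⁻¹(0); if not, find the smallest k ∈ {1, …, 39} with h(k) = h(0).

10

Recall that h is injective if h(u) = h(v) implies u = v.
We have gcd(36, 40) = 4 > 1. Taking u = 0 and v = 10: h(0) = 32 and h(10) = 36·10 + 32 = 392 ≡ 32 (mod 40).
So h(0) = h(10) while 0 ≠ 10, hence h is not injective.
Since h is not injective, we find the least positive k with h(k) = h(0): this means 36k ≡ 0 (mod 40), i.e. 40 ∣ 36k. Since gcd(36, 40) = 4, dividing through by 4 this holds exactly when 10 ∣ 9k, and as gcd(9, 10) = 1, exactly when 10 ∣ k.
The smallest positive such k is 10.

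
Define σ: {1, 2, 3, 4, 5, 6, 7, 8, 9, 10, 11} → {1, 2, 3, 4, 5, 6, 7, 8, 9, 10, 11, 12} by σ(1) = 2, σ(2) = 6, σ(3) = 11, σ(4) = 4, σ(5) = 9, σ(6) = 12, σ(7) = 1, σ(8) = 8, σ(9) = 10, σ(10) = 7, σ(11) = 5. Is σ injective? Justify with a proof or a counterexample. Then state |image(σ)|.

11

The values σ(1), …, σ(11) are 2, 6, 11, 4, 9, 12, 1, 8, 10, 7, 5 — all distinct.
So σ(x_1) = σ(x_2) only when x_1 = x_2, and σ is injective.
The image of σ is {1, 2, 4, 5, 6, 7, 8, 9, 10, 11, 12}, which has 11 elements.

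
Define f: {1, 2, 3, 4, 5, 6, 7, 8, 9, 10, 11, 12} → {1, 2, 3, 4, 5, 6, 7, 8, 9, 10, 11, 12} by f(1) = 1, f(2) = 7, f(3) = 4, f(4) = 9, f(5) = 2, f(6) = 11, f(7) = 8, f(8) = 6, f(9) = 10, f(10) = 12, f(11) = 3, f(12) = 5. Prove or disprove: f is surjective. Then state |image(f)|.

Every element of the codomain has a preimage: 1 = f(1), 2 = f(5), 3 = f(11), 4 = f(3), 5 = f(12), 6 = f(8), 7 = f(2), 8 = f(7), 9 = f(4), 10 = f(9), 11 = f(6), 12 = f(10).
Thus f is surjective.
The image of f is {1, 2, 3, 4, 5, 6, 7, 8, 9, 10, 11, 12}, which has 12 elements.

12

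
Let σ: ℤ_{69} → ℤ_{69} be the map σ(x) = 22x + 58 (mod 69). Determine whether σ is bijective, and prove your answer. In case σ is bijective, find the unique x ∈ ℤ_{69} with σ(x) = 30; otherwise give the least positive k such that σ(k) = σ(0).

5

Suppose σ(u) = σ(v) in ℤ_{69}. Then 22u + 58 ≡ 22v + 58 (mod 69), therefore 22(u − v) ≡ 0 (mod 69).
Since gcd(22, 69) = 1, 22 is invertible modulo 69, thus u − v ≡ 0 (mod 69), i.e. u = v.
We now compute 22⁻¹ mod 69 explicitly. Euclid's algorithm: 69 = 3·22 + 3, 22 = 7·3 + 1; back-substituting gives 1 = 22·22 − 7·69, so 22⁻¹ ≡ 22 (mod 69).
Then y ↦ 22(y − 58) is a two-sided inverse to σ, so every y ∈ ℤ_{69} has a preimage.
So σ is bijective.
Since σ is bijective, we compute σ⁻¹(30): solve 22x + 58 ≡ 30 (mod 69), i.e. 22x ≡ 41 (mod 69).
Multiplying by 22⁻¹ = 22 gives x ≡ 22·41 = 902 = 13·69 + 5 ≡ 5 (mod 69).
Check: σ(5) = 22·5 + 58 = 168 = 2·69 + 30 ≡ 30 (mod 69).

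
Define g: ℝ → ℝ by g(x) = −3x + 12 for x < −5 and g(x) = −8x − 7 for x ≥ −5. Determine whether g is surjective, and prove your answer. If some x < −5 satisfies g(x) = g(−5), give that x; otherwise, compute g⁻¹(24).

-7

Both pieces are strictly decreasing (slopes −3 and −8), so each is injective on its own interval.
The left piece maps (−∞, −5) onto (27, ∞); the right piece maps [−5, ∞) onto (−∞, 33].
The union (27, ∞) ∪ (−∞, 33] covers ℝ, so g is surjective.
For the follow-up: the images overlap, so an x < −5 with g(x) = g(−5) exists. g(−5) = 33; solving −3x + 12 = 33 for x < −5 gives x = (33 − 12)/(−3) = −7.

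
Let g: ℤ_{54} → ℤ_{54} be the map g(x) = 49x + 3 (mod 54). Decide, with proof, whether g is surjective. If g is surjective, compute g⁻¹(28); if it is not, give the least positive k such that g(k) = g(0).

49

Recall that surjectivity means every element of the codomain has a preimage under g.
Since gcd(49, 54) = 1, 49 is invertible modulo 54. Euclid's algorithm: 54 = 1·49 + 5, 49 = 9·5 + 4, 5 = 1·4 + 1; back-substituting gives 1 = 43·49 − 39·54, so 49⁻¹ ≡ 43 (mod 54).
Then y ↦ 43(y − 3) is a two-sided inverse to g, so every y ∈ ℤ_{54} has a preimage.
So g is surjective.
Since g is surjective, we find g⁻¹(28): we need 49x ≡ 28 − 3 ≡ 25 (mod 54). Using 49⁻¹ = 43: x ≡ 43·25 = 1075 = 19·54 + 49, so x = 49.
Check: g(49) = 49·49 + 3 = 2404 = 44·54 + 28 ≡ 28 (mod 54).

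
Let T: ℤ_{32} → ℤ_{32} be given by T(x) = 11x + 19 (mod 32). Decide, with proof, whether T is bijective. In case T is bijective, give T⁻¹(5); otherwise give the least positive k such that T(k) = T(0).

22

By definition, T is injective if T(s) = T(t) implies s = t.
If T(s) = T(t), then 11s ≡ 11t (mod 32). Because gcd(11, 32) = 1, we may cancel 11 to get s ≡ t (mod 32).
We now compute 11⁻¹ mod 32 explicitly. Euclid's algorithm: 32 = 2·11 + 10, 11 = 1·10 + 1; back-substituting gives 1 = 3·11 − 1·32, so 11⁻¹ ≡ 3 (mod 32).
For any y ∈ ℤ_{32}, x = 3(y − 19) mod 32 satisfies T(x) = 11·3(y − 19) + 19 ≡ y (since 11·3 ≡ 1 mod 32). So every y has a preimage.
So T is bijective.
Since T is bijective, we compute T⁻¹(5): solve 11x + 19 ≡ 5 (mod 32), i.e. 11x ≡ 18 (mod 32).
Multiplying by 11⁻¹ = 3 gives x ≡ 3·18 = 54 = 1·32 + 22 ≡ 22 (mod 32).
Check: T(22) = 11·22 + 19 = 261 = 8·32 + 5 ≡ 5 (mod 32).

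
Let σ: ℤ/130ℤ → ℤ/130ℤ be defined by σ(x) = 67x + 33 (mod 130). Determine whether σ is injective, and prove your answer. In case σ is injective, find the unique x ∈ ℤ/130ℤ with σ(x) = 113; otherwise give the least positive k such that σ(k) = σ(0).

If σ(s) = σ(t), then 67s ≡ 67t (mod 130). Because gcd(67, 130) = 1, we may cancel 67 to get s ≡ t (mod 130).
Therefore σ is injective.
We now compute 67⁻¹ mod 130 explicitly. Euclid's algorithm: 130 = 1·67 + 63, 67 = 1·63 + 4, 63 = 15·4 + 3, 4 = 1·3 + 1; back-substituting gives 1 = 33·67 − 17·130, so 67⁻¹ ≡ 33 (mod 130).
Since σ is injective, we find σ⁻¹(113): we need 67x ≡ 113 − 33 ≡ 80 (mod 130). Using 67⁻¹ = 33: x ≡ 33·80 = 2640 = 20·130 + 40, so x = 40.
Check: σ(40) = 67·40 + 33 = 2713 = 20·130 + 113 ≡ 113 (mod 130).

40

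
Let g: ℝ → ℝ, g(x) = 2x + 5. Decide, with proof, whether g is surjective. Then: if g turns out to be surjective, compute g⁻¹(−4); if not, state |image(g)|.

For any y ∈ ℝ, x = (y − 5)/2 satisfies g(x) = y.
So g is surjective.
Since g is surjective, we compute g⁻¹(−4) = (−4 − 5)/2 = −9/2.

-9/2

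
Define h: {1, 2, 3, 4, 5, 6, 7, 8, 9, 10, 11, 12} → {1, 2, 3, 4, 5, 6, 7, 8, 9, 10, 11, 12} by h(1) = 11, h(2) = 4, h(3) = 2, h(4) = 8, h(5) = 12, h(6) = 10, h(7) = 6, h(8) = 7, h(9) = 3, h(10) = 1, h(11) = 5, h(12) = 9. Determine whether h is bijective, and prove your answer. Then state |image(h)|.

The values 11, 4, 2, 8, 12, 10, 6, 7, 3, 1, 5, 9 are a permutation of {1, 2, 3, 4, 5, 6, 7, 8, 9, 10, 11, 12}: each element appears exactly once.
So h is injective and surjective, hence bijective.
The image of h is {1, 2, 3, 4, 5, 6, 7, 8, 9, 10, 11, 12}, which has 12 elements.

12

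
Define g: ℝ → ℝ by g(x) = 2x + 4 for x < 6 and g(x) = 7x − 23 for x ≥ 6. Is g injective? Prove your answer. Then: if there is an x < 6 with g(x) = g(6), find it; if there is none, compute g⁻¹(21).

44/7

Both pieces are strictly increasing (slopes 2 and 7), so each is injective on its own interval.
The left piece maps (−∞, 6) onto (−∞, 16); the right piece maps [6, ∞) onto [19, ∞).
These images are disjoint, so no value is attained by both pieces. So g is injective.
Because the two images are disjoint, no x < 6 has g(x) = g(6), so we compute g⁻¹(21): 21 lies in [19, ∞), so solve 7x − 23 = 21: x = (21 + 23)/7 = 44/7.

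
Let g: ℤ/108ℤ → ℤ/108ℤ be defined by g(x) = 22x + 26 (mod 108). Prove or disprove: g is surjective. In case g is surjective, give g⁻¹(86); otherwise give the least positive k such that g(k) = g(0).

54

Since gcd(22, 108) = 2, we have 22x ≡ 0 (mod 2) for all x, so g(x) ≡ 0 (mod 2).
But 1 ≢ 0 (mod 2), so 1 ∈ ℤ/108ℤ has no preimage. Thus g is not surjective.
Since g is not surjective, we find the least positive k with g(k) = g(0): this means 22k ≡ 0 (mod 108), i.e. 108 ∣ 22k. Since gcd(22, 108) = 2, dividing through by 2 this holds exactly when 54 ∣ 11k, and as gcd(11, 54) = 1, exactly when 54 ∣ k.
The smallest positive such k is 54.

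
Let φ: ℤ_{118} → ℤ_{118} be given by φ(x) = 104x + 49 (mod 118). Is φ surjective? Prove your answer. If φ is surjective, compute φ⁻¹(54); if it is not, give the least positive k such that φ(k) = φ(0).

59

By definition, φ is surjective if every y in the codomain equals φ(x) for some x in the domain.
Since gcd(104, 118) = 2, we have 104x ≡ 0 (mod 2) for all x, so φ(x) ≡ 1 (mod 2).
But 0 ≢ 1 (mod 2), so 0 ∈ ℤ_{118} has no preimage. Thus φ is not surjective.
Since φ is not surjective, we find the least positive k with φ(k) = φ(0): this means 104k ≡ 0 (mod 118), i.e. 118 ∣ 104k. Since gcd(104, 118) = 2, dividing through by 2 this holds exactly when 59 ∣ 52k, and as gcd(52, 59) = 1, exactly when 59 ∣ k.
The smallest positive such k is 59.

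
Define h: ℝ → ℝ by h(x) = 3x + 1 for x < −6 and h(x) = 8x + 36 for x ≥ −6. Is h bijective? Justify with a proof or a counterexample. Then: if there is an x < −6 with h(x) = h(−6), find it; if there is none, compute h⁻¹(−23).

Both pieces are strictly increasing (slopes 3 and 8), so each is injective on its own interval.
The left piece maps (−∞, −6) onto (−∞, −17); the right piece maps [−6, ∞) onto [−12, ∞).
The images leave a gap (−17 has no preimage), so h is not surjective, hence not bijective.
Because the two images are disjoint, no x < −6 has h(x) = h(−6), so we compute h⁻¹(−23): −23 lies in (−∞, −17), so solve 3x + 1 = −23: x = (−23 − 1)/3 = −8.

-8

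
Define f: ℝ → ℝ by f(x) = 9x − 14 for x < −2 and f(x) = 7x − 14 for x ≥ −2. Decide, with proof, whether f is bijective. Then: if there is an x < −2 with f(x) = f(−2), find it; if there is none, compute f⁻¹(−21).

Both pieces are strictly increasing (slopes 9 and 7), so each is injective on its own interval.
The left piece maps (−∞, −2) onto (−∞, −32); the right piece maps [−2, ∞) onto [−28, ∞).
The images leave a gap (−32 has no preimage), so f is not surjective, hence not bijective.
Because the two images are disjoint, no x < −2 has f(x) = f(−2), so we compute f⁻¹(−21): −21 lies in [−28, ∞), so solve 7x − 14 = −21: x = (−21 + 14)/7 = −1.

-1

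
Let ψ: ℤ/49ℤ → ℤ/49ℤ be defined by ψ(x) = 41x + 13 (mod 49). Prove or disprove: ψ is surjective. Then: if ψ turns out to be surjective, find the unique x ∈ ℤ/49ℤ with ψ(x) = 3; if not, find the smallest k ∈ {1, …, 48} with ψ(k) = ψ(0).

38

Recall: surjectivity means every element of the codomain has a preimage under ψ.
Since gcd(41, 49) = 1, 41 is invertible modulo 49. Euclid's algorithm: 49 = 1·41 + 8, 41 = 5·8 + 1; back-substituting gives 1 = 6·41 − 5·49, so 41⁻¹ ≡ 6 (mod 49).
For any y ∈ ℤ/49ℤ, x = 6(y − 13) mod 49 satisfies ψ(x) = 41·6(y − 13) + 13 ≡ y (since 41·6 ≡ 1 mod 49). So every y has a preimage.
So ψ is surjective.
Since ψ is surjective, we find ψ⁻¹(3): we need 41x ≡ 3 − 13 ≡ 39 (mod 49). Using 41⁻¹ = 6: x ≡ 6·39 = 234 = 4·49 + 38, so x = 38.
Check: ψ(38) = 41·38 + 13 = 1571 = 32·49 + 3 ≡ 3 (mod 49).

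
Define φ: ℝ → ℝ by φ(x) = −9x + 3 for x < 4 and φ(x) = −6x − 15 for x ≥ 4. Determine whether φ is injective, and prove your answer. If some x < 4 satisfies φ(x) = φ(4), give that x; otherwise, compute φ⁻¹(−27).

Both pieces are strictly decreasing (slopes −9 and −6), so each is injective on its own interval.
The left piece maps (−∞, 4) onto (−33, ∞); the right piece maps [4, ∞) onto (−∞, −39].
These images are disjoint, so no value is attained by both pieces. Therefore φ is injective.
Because the two images are disjoint, no x < 4 has φ(x) = φ(4), so we compute φ⁻¹(−27): −27 lies in (−33, ∞), so solve −9x + 3 = −27: x = (−27 − 3)/(−9) = 10/3.

10/3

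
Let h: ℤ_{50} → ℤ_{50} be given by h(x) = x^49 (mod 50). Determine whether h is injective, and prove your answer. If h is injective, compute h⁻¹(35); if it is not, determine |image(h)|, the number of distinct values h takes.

42

h(0) = 0^49 = 0.
h(10): Repeated squaring mod 50: 10^1 ≡ 10, 10^2 ≡ 10² = 100 ≡ 0, 10^4 ≡ 0² = 0, 10^8 ≡ 0² = 0, 10^16 ≡ 0² = 0, 10^32 ≡ 0² = 0. Since 49 = 32 + 16 + 1, 10^49 ≡ 0·0·10: 0·0 = 0, then 0·10 = 0. So 10^49 ≡ 0 (mod 50).
So h(0) = h(10) = 0 while 0 ≠ 10, so h is not injective.
Since h is not injective, we determine |image(h)|. Computing x^49 mod 50 for each x (by repeated squaring, reducing mod 50 at every step), the values h(0), h(1), …, h(49) are: 0, 1, 12, 33, 44, 25, 46, 7, 28, 39, 0, 41, 2, 23, 34, 25, 36, 47, 18, 29, 0, 31, 42, 13, 24, 25, 26, 37, 8, 19, 0, 21, 32, 3, 14, 25, 16, 27, 48, 9, 0, 11, 22, 43, 4, 25, 6, 17, 38, 49.
The distinct values are {0, 1, 2, 3, 4, 6, 7, 8, 9, 11, 12, 13, 14, 16, 17, 18, 19, 21, 22, 23, 24, 25, 26, 27, 28, 29, 31, 32, 33, 34, 36, 37, 38, 39, 41, 42, 43, 44, 46, 47, 48, 49}; there are 42 of them.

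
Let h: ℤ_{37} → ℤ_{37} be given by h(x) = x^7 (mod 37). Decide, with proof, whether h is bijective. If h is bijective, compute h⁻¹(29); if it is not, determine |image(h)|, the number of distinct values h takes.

Since 37 is prime, the nonzero elements of ℤ_{37} form a cyclic group of order 36.
As gcd(7, 36) = 1, raising to the 7th power is a bijection on this group: if a^7 ≡ b^7 then (ab^{−1})^7 = 1, and the only element of order dividing gcd(7, 36) = 1 is 1, so a = b.
With h(0) = 0 this makes h injective on all of ℤ_{37}, hence bijective (finite equal-size domain and codomain). In particular h is bijective.
Since h is bijective, we find the preimage of 29. The inverse of x ↦ x^7 on (ℤ_{37})^× is x ↦ x^31, because 7·31 = 217 = 6·36 + 1 ≡ 1 (mod 36) and x^{36} = 1 for x ≠ 0 (Fermat). So h⁻¹(29) = 29^31 mod 37.
Repeated squaring mod 37: 29^1 ≡ 29, 29^2 ≡ 29² = 841 ≡ 27, 29^4 ≡ 27² = 729 ≡ 26, 29^8 ≡ 26² = 676 ≡ 10, 29^16 ≡ 10² = 100 ≡ 26. Since 31 = 16 + 8 + 4 + 2 + 1, 29^31 ≡ 26·10·26·27·29: 26·10 = 260 ≡ 1, then 1·26 = 26, then 26·27 = 702 ≡ 36, then 36·29 = 1044 ≡ 8. So 29^31 ≡ 8 (mod 37).
Hence h⁻¹(29) = 8.

8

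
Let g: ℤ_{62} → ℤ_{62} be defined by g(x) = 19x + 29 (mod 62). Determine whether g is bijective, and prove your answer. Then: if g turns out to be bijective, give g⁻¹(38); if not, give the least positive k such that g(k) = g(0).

7

Suppose g(u) = g(v) in ℤ_{62}. Then 19u + 29 ≡ 19v + 29 (mod 62), so 19(u − v) ≡ 0 (mod 62).
Since gcd(19, 62) = 1, 19 is invertible modulo 62, so u − v ≡ 0 (mod 62), i.e. u = v.
We now compute 19⁻¹ mod 62 explicitly. Euclid's algorithm: 62 = 3·19 + 5, 19 = 3·5 + 4, 5 = 1·4 + 1; back-substituting gives 1 = 49·19 − 15·62, so 19⁻¹ ≡ 49 (mod 62).
For any y ∈ ℤ_{62}, x = 49(y − 29) mod 62 satisfies g(x) = 19·49(y − 29) + 29 ≡ y (since 19·49 ≡ 1 mod 62). So every y has a preimage.
Hence g is bijective.
Since g is bijective, we find g⁻¹(38): we need 19x ≡ 38 − 29 ≡ 9 (mod 62). Using 19⁻¹ = 49: x ≡ 49·9 = 441 = 7·62 + 7, so x = 7.
Check: g(7) = 19·7 + 29 = 162 = 2·62 + 38 ≡ 38 (mod 62).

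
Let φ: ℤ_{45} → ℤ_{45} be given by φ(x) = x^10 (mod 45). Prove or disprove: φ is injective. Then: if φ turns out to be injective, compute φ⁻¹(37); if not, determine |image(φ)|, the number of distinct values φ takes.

φ(2): Repeated squaring mod 45: 2^1 ≡ 2, 2^2 ≡ 2² = 4, 2^4 ≡ 4² = 16, 2^8 ≡ 16² = 256 ≡ 31. Since 10 = 8 + 2, 2^10 ≡ 31·4: 31·4 = 124 ≡ 34. So 2^10 ≡ 34 (mod 45).
φ(7): Repeated squaring mod 45: 7^1 ≡ 7, 7^2 ≡ 7² = 49 ≡ 4, 7^4 ≡ 4² = 16, 7^8 ≡ 16² = 256 ≡ 31. Since 10 = 8 + 2, 7^10 ≡ 31·4: 31·4 = 124 ≡ 34. So 7^10 ≡ 34 (mod 45).
So φ(2) = φ(7) = 34 while 2 ≠ 7, hence φ is not injective.
Since φ is not injective, we determine |image(φ)|. Computing x^10 mod 45 for each x (by repeated squaring, reducing mod 45 at every step), the values φ(0), φ(1), …, φ(44) are: 0, 1, 34, 9, 31, 40, 36, 34, 19, 36, 10, 16, 9, 4, 31, 0, 16, 19, 9, 1, 25, 36, 4, 4, 36, 25, 1, 9, 19, 16, 0, 31, 4, 9, 16, 10, 36, 19, 34, 36, 40, 31, 9, 34, 1.
The distinct values are {0, 1, 4, 9, 10, 16, 19, 25, 31, 34, 36, 40}; there are 12 of them.

12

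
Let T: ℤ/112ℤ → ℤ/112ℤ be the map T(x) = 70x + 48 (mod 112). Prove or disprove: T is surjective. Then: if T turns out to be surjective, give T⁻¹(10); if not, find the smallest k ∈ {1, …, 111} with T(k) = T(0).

Since gcd(70, 112) = 14, we have 70x ≡ 0 (mod 14) for all x, so T(x) ≡ 6 (mod 14).
But 0 ≢ 6 (mod 14), so 0 ∈ ℤ/112ℤ has no preimage. So T is not surjective.
Since T is not surjective, we find the least positive k with T(k) = T(0): this means 70k ≡ 0 (mod 112), i.e. 112 ∣ 70k. Since gcd(70, 112) = 14, dividing through by 14 this holds exactly when 8 ∣ 5k, and as gcd(5, 8) = 1, exactly when 8 ∣ k.
The smallest positive such k is 8.

8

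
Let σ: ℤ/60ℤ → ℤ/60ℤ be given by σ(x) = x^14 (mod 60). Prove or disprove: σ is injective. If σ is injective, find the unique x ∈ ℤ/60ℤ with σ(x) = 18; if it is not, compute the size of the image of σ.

σ(2): Repeated squaring mod 60: 2^1 ≡ 2, 2^2 ≡ 2² = 4, 2^4 ≡ 4² = 16, 2^8 ≡ 16² = 256 ≡ 16. Since 14 = 8 + 4 + 2, 2^14 ≡ 16·16·4: 16·16 = 256 ≡ 16, then 16·4 = 64 ≡ 4. So 2^14 ≡ 4 (mod 60).
σ(8): Repeated squaring mod 60: 8^1 ≡ 8, 8^2 ≡ 8² = 64 ≡ 4, 8^4 ≡ 4² = 16, 8^8 ≡ 16² = 256 ≡ 16. Since 14 = 8 + 4 + 2, 8^14 ≡ 16·16·4: 16·16 = 256 ≡ 16, then 16·4 = 64 ≡ 4. So 8^14 ≡ 4 (mod 60).
So σ(2) = σ(8) = 4 while 2 ≠ 8, so σ is not injective.
Since σ is not injective, we determine |image(σ)|. Computing x^14 mod 60 for each x (by repeated squaring, reducing mod 60 at every step), the values σ(0), σ(1), …, σ(59) are: 0, 1, 4, 9, 16, 25, 36, 49, 4, 21, 40, 1, 24, 49, 16, 45, 16, 49, 24, 1, 40, 21, 4, 49, 36, 25, 16, 9, 4, 1, 0, 1, 4, 9, 16, 25, 36, 49, 4, 21, 40, 1, 24, 49, 16, 45, 16, 49, 24, 1, 40, 21, 4, 49, 36, 25, 16, 9, 4, 1.
The distinct values are {0, 1, 4, 9, 16, 21, 24, 25, 36, 40, 45, 49}; there are 12 of them.

12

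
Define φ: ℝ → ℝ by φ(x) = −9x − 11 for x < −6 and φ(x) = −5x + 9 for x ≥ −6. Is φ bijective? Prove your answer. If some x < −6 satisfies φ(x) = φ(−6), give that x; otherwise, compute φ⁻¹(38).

-29/5

Both pieces are strictly decreasing (slopes −9 and −5), so each is injective on its own interval.
The left piece maps (−∞, −6) onto (43, ∞); the right piece maps [−6, ∞) onto (−∞, 39].
The images leave a gap (43 has no preimage), so φ is not surjective, hence not bijective.
Because the two images are disjoint, no x < −6 has φ(x) = φ(−6), so we compute φ⁻¹(38): 38 lies in (−∞, 39], so solve −5x + 9 = 38: x = (38 − 9)/(−5) = −29/5.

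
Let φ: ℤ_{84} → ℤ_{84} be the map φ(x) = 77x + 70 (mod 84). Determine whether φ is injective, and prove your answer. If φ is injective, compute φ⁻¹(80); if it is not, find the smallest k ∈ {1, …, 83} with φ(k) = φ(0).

12

We have gcd(77, 84) = 7 > 1. Taking a = 0 and b = 12: φ(0) = 70 and φ(12) = 77·12 + 70 = 994 ≡ 70 (mod 84).
So φ(0) = φ(12) while 0 ≠ 12, therefore φ is not injective.
Since φ is not injective, we find the least positive k with φ(k) = φ(0): this means 77k ≡ 0 (mod 84), i.e. 84 ∣ 77k. Since gcd(77, 84) = 7, dividing through by 7 this holds exactly when 12 ∣ 11k, and as gcd(11, 12) = 1, exactly when 12 ∣ k.
The smallest positive such k is 12.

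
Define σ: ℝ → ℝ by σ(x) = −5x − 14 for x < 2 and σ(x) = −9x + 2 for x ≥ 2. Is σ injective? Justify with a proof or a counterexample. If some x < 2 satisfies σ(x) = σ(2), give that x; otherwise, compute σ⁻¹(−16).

2/5

Both pieces are strictly decreasing (slopes −5 and −9), so each is injective on its own interval.
The left piece maps (−∞, 2) onto (−24, ∞); the right piece maps [2, ∞) onto (−∞, −16].
These images overlap. In particular σ(2) = −16 (right piece), and solving −5x − 14 = −16 on the left piece gives x = 2/5 < 2.
So σ(2/5) = σ(2) with 2/5 ≠ 2, and σ is not injective. This x = 2/5 is the requested value below 2.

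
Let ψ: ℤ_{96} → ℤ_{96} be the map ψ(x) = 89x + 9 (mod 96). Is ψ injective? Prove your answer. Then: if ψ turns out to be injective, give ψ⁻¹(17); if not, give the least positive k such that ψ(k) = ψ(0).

40

Recall: injectivity means: for all a, b in the domain, ψ(a) = ψ(b) implies a = b.
If ψ(a) = ψ(b), then 89a ≡ 89b (mod 96). Because gcd(89, 96) = 1, we may cancel 89 to get a ≡ b (mod 96).
Therefore ψ is injective.
We now compute 89⁻¹ mod 96 explicitly. Euclid's algorithm: 96 = 1·89 + 7, 89 = 12·7 + 5, 7 = 1·5 + 2, 5 = 2·2 + 1; back-substituting gives 1 = 41·89 − 38·96, so 89⁻¹ ≡ 41 (mod 96).
Since ψ is injective, we find ψ⁻¹(17): we need 89x ≡ 17 − 9 ≡ 8 (mod 96). Using 89⁻¹ = 41: x ≡ 41·8 = 328 = 3·96 + 40, so x = 40.
Check: ψ(40) = 89·40 + 9 = 3569 = 37·96 + 17 ≡ 17 (mod 96).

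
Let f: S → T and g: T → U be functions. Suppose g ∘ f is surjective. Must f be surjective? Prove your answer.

No. Take S = {0, 1, 2}, T = {0, 1, 2, 3}, U = {0}, f(a) = 0 for every a ∈ S, and g(b) = 0 for every b ∈ T.
Then g ∘ f is surjective onto {0}, but 3 ∈ T has no preimage under f, so f is not surjective.

not surjective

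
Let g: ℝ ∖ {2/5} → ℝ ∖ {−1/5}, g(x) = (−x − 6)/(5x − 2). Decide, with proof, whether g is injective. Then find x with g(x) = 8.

10/41

Suppose g(x_1) = g(x_2). Cross-multiplying: (−x_1 − 6)(5x_2 − 2) = (−x_2 − 6)(5x_1 − 2).
Expanding both sides and cancelling the symmetric terms leaves 32·(x_1 − x_2) = 0. Since 32 ≠ 0, x_1 = x_2. Hence g is injective.
Solving g(x) = 8: cross-multiplying gives −x − 6 = 8(5x − 2), which rearranges to −41x = −10, so x = 10/41.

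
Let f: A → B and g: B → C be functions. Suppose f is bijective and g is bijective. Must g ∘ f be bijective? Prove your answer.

bijective

Injectivity: if g(f(s)) = g(f(t)) then f(s) = f(t) (g injective) so s = t (f injective).
Surjectivity: for c ∈ C pick b with g(b) = c, then a with f(a) = b; then (g ∘ f)(a) = c.
So g ∘ f is bijective.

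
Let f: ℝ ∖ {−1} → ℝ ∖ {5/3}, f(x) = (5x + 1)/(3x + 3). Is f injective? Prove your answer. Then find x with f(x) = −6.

-19/23

Suppose f(a) = f(b). Cross-multiplying: (5a + 1)(3b + 3) = (5b + 1)(3a + 3).
Expanding both sides and cancelling the symmetric terms leaves 12·(a − b) = 0. Since 12 ≠ 0, a = b. Thus f is injective.
Solving f(x) = −6: cross-multiplying gives 5x + 1 = −6(3x + 3), which rearranges to 23x = −19, so x = −19/23.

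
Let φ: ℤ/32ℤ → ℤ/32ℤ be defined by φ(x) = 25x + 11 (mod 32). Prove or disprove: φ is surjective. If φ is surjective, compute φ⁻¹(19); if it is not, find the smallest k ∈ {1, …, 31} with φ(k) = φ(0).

Since gcd(25, 32) = 1, 25 is invertible modulo 32. Euclid's algorithm: 32 = 1·25 + 7, 25 = 3·7 + 4, 7 = 1·4 + 3, 4 = 1·3 + 1; back-substituting gives 1 = 9·25 − 7·32, so 25⁻¹ ≡ 9 (mod 32).
Then y ↦ 9(y − 11) is a two-sided inverse to φ, so every y ∈ ℤ/32ℤ has a preimage.
So φ is surjective.
Since φ is surjective, we find φ⁻¹(19): we need 25x ≡ 19 − 11 ≡ 8 (mod 32). Using 25⁻¹ = 9: x ≡ 9·8 = 72 = 2·32 + 8, so x = 8.
Check: φ(8) = 25·8 + 11 = 211 = 6·32 + 19 ≡ 19 (mod 32).

8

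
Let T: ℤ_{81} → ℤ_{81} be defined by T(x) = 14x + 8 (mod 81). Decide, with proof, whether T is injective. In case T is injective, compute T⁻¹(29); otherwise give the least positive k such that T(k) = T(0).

If T(u) = T(v), then 14u ≡ 14v (mod 81). Because gcd(14, 81) = 1, we may cancel 14 to get u ≡ v (mod 81).
So T is injective.
We now compute 14⁻¹ mod 81 explicitly. Euclid's algorithm: 81 = 5·14 + 11, 14 = 1·11 + 3, 11 = 3·3 + 2, 3 = 1·2 + 1; back-substituting gives 1 = 29·14 − 5·81, so 14⁻¹ ≡ 29 (mod 81).
Since T is injective, we compute T⁻¹(29): solve 14x + 8 ≡ 29 (mod 81), i.e. 14x ≡ 21 (mod 81).
Multiplying by 14⁻¹ = 29 gives x ≡ 29·21 = 609 = 7·81 + 42 ≡ 42 (mod 81).
Check: T(42) = 14·42 + 8 = 596 = 7·81 + 29 ≡ 29 (mod 81).

42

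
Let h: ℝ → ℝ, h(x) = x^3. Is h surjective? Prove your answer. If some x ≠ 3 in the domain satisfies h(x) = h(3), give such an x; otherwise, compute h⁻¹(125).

5

For any y ∈ ℝ, x = y^{1/3} ∈ ℝ gives h(x) = y, so h is surjective.
Since x ↦ x^3 is strictly increasing on ℝ, it is injective there, so no x ≠ 3 in the domain has h(x) = h(3). We therefore compute h⁻¹(125) = 125^{1/3} = 5 (indeed 5^3 = 125).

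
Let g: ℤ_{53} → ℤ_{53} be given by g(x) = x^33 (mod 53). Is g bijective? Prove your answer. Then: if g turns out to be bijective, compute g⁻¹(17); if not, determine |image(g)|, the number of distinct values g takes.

Since 53 is prime, the nonzero elements of ℤ_{53} form a cyclic group of order 52.
As gcd(33, 52) = 1, raising to the 33rd power is a bijection on this group: if a^33 ≡ b^33 then (ab^{−1})^33 = 1, and the only element of order dividing gcd(33, 52) = 1 is 1, so a = b.
With g(0) = 0 this makes g injective on all of ℤ_{53}, hence bijective (finite equal-size domain and codomain). In particular g is bijective.
Since g is bijective, we find the preimage of 17. The inverse of x ↦ x^33 on (ℤ_{53})^× is x ↦ x^41, because 33·41 = 1353 = 26·52 + 1 ≡ 1 (mod 52) and x^{52} = 1 for x ≠ 0 (Fermat). So g⁻¹(17) = 17^41 mod 53.
Repeated squaring mod 53: 17^1 ≡ 17, 17^2 ≡ 17² = 289 ≡ 24, 17^4 ≡ 24² = 576 ≡ 46, 17^8 ≡ 46² = 2116 ≡ 49, 17^16 ≡ 49² = 2401 ≡ 16, 17^32 ≡ 16² = 256 ≡ 44. Since 41 = 32 + 8 + 1, 17^41 ≡ 44·49·17: 44·49 = 2156 ≡ 36, then 36·17 = 612 ≡ 29. So 17^41 ≡ 29 (mod 53).
Hence g⁻¹(17) = 29.

29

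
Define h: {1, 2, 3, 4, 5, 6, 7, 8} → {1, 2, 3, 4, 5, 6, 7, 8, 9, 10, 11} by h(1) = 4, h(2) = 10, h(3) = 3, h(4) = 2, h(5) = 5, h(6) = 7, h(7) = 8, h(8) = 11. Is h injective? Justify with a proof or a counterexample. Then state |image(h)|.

8

The values h(1), …, h(8) are 4, 10, 3, 2, 5, 7, 8, 11 — all distinct.
So h(u) = h(v) only when u = v, and h is injective.
The image of h is {2, 3, 4, 5, 7, 8, 10, 11}, which has 8 elements.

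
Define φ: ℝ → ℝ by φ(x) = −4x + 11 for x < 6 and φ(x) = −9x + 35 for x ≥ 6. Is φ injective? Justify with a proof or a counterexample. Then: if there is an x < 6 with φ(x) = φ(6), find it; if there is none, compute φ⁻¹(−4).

15/4

Both pieces are strictly decreasing (slopes −4 and −9), so each is injective on its own interval.
The left piece maps (−∞, 6) onto (−13, ∞); the right piece maps [6, ∞) onto (−∞, −19].
These images are disjoint, so no value is attained by both pieces. Thus φ is injective.
Because the two images are disjoint, no x < 6 has φ(x) = φ(6), so we compute φ⁻¹(−4): −4 lies in (−13, ∞), so solve −4x + 11 = −4: x = (−4 − 11)/(−4) = 15/4.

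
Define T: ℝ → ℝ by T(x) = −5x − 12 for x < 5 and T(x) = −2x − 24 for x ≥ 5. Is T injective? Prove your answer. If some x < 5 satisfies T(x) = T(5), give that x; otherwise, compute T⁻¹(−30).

22/5

Both pieces are strictly decreasing (slopes −5 and −2), so each is injective on its own interval.
The left piece maps (−∞, 5) onto (−37, ∞); the right piece maps [5, ∞) onto (−∞, −34].
These images overlap. In particular T(5) = −34 (right piece), and solving −5x − 12 = −34 on the left piece gives x = 22/5 < 5.
So T(22/5) = T(5) with 22/5 ≠ 5, and T is not injective. This x = 22/5 is the requested value below 5.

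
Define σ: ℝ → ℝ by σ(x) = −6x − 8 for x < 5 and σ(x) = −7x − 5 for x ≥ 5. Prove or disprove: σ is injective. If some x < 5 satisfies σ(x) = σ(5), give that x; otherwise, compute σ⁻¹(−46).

Both pieces are strictly decreasing (slopes −6 and −7), so each is injective on its own interval.
The left piece maps (−∞, 5) onto (−38, ∞); the right piece maps [5, ∞) onto (−∞, −40].
These images are disjoint, so no value is attained by both pieces. So σ is injective.
Because the two images are disjoint, no x < 5 has σ(x) = σ(5), so we compute σ⁻¹(−46): −46 lies in (−∞, −40], so solve −7x − 5 = −46: x = (−46 + 5)/(−7) = 41/7.

41/7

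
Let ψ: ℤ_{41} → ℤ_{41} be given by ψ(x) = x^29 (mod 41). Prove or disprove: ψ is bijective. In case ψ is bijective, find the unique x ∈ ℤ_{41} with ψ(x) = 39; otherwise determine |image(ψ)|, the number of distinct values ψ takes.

Since 41 is prime, the nonzero elements of ℤ_{41} form a cyclic group of order 40.
As gcd(29, 40) = 1, raising to the 29th power is a bijection on this group: if u^29 ≡ v^29 then (uv^{−1})^29 = 1, and the only element of order dividing gcd(29, 40) = 1 is 1, so u = v.
With ψ(0) = 0 this makes ψ injective on all of ℤ_{41}, hence bijective (finite equal-size domain and codomain). In particular ψ is bijective.
Since ψ is bijective, we find the preimage of 39. The inverse of x ↦ x^29 on (ℤ_{41})^× is x ↦ x^29, because 29·29 = 841 = 21·40 + 1 ≡ 1 (mod 40) and x^{40} = 1 for x ≠ 0 (Fermat). So ψ⁻¹(39) = 39^29 mod 41.
Repeated squaring mod 41: 39^1 ≡ 39, 39^2 ≡ 39² = 1521 ≡ 4, 39^4 ≡ 4² = 16, 39^8 ≡ 16² = 256 ≡ 10, 39^16 ≡ 10² = 100 ≡ 18. Since 29 = 16 + 8 + 4 + 1, 39^29 ≡ 18·10·16·39: 18·10 = 180 ≡ 16, then 16·16 = 256 ≡ 10, then 10·39 = 390 ≡ 21. So 39^29 ≡ 21 (mod 41).
Hence ψ⁻¹(39) = 21.

21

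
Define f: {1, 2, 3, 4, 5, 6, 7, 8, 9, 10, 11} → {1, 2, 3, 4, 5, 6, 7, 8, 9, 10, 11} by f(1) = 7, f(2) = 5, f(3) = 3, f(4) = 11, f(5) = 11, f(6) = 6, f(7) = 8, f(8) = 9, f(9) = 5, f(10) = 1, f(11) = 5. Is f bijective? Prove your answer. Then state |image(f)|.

f(4) = 11 = f(5) with 4 ≠ 5, so f is not injective, hence not bijective.
The image of f is {1, 3, 5, 6, 7, 8, 9, 11}, which has 8 elements.

8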